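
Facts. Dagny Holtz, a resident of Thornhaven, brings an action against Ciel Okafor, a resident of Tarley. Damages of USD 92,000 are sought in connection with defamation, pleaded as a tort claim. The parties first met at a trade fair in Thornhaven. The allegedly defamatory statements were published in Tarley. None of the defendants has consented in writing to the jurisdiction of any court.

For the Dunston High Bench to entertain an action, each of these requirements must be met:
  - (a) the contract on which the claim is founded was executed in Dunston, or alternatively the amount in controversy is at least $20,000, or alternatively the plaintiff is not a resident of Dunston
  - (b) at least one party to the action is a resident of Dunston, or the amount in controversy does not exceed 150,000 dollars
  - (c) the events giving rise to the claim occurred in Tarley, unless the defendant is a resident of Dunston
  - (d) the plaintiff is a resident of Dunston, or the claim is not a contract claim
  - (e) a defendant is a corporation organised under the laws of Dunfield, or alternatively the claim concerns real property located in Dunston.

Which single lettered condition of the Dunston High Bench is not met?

The Dunston High Bench:
  (a) The amount in controversy is $92,000, which meets the $20,000 floor, so one alternative holds. Met.
  (b) The amount in controversy is USD 92,000, within the USD 150,000 ceiling, which satisfies one of the alternatives. Condition met.
  (c) The operative events occurred in Tarley. Satisfied.
  (d) The claim is a tort claim, not a contract claim — that alternative is enough. Condition met.
  (e) No defendant is a corporation; the claim does not concern real property — every alternative fails. Condition not met.
Only condition (e) fails.

(e)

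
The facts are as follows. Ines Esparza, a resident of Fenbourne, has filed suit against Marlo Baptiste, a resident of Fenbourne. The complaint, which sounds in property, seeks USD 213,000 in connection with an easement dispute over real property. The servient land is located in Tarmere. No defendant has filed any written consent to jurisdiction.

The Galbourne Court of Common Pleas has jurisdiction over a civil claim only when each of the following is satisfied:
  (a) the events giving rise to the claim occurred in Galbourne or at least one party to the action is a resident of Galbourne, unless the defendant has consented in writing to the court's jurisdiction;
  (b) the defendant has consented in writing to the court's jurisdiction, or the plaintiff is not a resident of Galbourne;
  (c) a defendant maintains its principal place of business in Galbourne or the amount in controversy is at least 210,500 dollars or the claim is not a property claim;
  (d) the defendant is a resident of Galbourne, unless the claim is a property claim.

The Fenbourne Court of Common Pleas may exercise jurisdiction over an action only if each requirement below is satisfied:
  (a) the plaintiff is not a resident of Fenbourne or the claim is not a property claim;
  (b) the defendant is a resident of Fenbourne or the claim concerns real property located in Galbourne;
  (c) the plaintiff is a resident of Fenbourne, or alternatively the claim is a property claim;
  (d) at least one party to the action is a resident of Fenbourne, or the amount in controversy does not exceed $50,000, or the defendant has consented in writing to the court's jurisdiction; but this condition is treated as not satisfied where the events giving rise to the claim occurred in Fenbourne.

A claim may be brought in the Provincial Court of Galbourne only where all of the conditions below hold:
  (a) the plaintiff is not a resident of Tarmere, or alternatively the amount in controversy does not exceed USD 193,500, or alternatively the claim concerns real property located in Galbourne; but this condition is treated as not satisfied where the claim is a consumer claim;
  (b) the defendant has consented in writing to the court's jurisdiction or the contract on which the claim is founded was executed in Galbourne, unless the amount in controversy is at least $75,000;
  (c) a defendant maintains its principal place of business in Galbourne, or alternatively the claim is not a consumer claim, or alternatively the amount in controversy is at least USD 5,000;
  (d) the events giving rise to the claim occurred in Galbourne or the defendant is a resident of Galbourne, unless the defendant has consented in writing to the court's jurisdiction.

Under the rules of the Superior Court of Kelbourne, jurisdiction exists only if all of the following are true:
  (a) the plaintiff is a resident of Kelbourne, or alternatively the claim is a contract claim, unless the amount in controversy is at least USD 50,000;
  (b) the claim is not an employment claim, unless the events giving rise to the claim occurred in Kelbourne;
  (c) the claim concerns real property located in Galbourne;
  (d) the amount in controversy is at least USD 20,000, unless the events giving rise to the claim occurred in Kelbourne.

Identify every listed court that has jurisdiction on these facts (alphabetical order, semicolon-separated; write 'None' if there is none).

None

The Galbourne Court of Common Pleas:
  (a) The operative events occurred in Tarmere, not Galbourne; no party resides in Galbourne — none of the alternatives is met. Nor does the 'unless' clause help: no such written consent has been filed. Not satisfied.
  (b) The plaintiff resides in Fenbourne, which is not Galbourne, so one alternative holds. Condition met.
  (c) The amount in controversy is 213,000 dollars, which meets the USD 210,500 floor — that alternative is enough. Satisfied.
  (d) The defendant resides in Fenbourne, not Galbourne. The proviso rescues it, though: the claim is a property claim. Satisfied.
  → At least one condition fails; no jurisdiction.
The Fenbourne Court of Common Pleas:
  (a) The plaintiff resides in Fenbourne; the claim is a property claim — every alternative fails. Not met.
  (b) The defendant resides in Fenbourne, which satisfies one of the alternatives. Met.
  (c) The plaintiff resides in Fenbourne, which satisfies one of the alternatives. Satisfied.
  (d) Ines Esparza resides in Fenbourne, which satisfies one of the alternatives. And the carve-out is inapplicable — the operative events occurred in Tarmere, not Fenbourne. Met.
  → At least one condition fails; no jurisdiction.
The Provincial Court of Galbourne:
  (a) The plaintiff resides in Fenbourne, which is not Tarmere, so this disjunct is met. And the carve-out is inapplicable — the claim is a property claim, not a consumer claim. Satisfied.
  (b) No such written consent has been filed; no contract (and hence no place of execution) is alleged — none of the alternatives is met. However, the amount in controversy is $213,000, which meets the $75,000 floor, so the 'unless' proviso supplies this condition. Satisfied.
  (c) The claim is a property claim, not a consumer claim, so one alternative holds. Satisfied.
  (d) The operative events occurred in Tarmere, not Galbourne; the defendant resides in Fenbourne, not Galbourne — every alternative fails. The proviso offers no rescue either, since no such written consent has been filed. Fails.
  → The court lacks jurisdiction.
The Superior Court of Kelbourne:
  (a) The plaintiff resides in Fenbourne, not Kelbourne; the claim is a property claim, not a contract claim — every alternative fails. But the amount in controversy is USD 213,000, which meets the 50,000 dollars floor, and the 'unless' clause therefore excuses the requirement. Condition met.
  (b) The claim is a property claim, not an employment claim. Condition met.
  (c) The property lies in Tarmere, not Galbourne. Not satisfied.
  (d) The amount in controversy is $213,000, which meets the 20,000 dollars floor. Condition met.
  → No jurisdiction.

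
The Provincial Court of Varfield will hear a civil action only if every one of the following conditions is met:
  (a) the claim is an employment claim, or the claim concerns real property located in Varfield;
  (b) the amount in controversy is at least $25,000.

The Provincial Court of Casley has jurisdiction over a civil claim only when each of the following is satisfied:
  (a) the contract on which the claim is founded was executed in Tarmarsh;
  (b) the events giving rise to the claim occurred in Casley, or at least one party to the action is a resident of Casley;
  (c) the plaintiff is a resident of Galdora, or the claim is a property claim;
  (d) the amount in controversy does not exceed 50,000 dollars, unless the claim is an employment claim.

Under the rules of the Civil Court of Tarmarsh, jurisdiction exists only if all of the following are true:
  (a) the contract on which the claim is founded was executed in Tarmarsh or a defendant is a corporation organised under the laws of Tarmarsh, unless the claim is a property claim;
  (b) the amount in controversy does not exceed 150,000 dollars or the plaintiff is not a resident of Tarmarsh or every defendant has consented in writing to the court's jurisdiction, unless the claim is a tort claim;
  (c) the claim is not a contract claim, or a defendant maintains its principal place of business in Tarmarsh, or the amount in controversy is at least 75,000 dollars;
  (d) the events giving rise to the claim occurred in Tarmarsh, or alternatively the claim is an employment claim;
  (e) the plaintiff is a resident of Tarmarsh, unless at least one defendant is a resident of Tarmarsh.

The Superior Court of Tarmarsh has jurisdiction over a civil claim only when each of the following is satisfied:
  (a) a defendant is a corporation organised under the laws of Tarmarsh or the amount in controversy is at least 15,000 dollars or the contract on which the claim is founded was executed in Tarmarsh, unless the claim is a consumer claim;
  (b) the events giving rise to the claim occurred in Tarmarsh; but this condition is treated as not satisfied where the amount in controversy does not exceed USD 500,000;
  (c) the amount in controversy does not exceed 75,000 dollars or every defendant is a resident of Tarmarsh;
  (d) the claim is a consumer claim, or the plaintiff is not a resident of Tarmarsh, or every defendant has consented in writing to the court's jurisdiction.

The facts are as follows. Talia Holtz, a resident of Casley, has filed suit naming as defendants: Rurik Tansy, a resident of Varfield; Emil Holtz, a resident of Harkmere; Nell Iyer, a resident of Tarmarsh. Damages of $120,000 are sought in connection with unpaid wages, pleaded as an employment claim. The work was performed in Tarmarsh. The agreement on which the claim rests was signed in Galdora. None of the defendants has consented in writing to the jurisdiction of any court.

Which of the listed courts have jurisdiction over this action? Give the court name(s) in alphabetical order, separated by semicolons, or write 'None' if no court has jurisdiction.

the Provincial Court of Varfield

The Provincial Court of Varfield:
  (a) The claim is an employment claim, so one alternative holds. Condition met.
  (b) The amount in controversy is USD 120,000, which meets the 25,000 dollars floor. Satisfied.
  → Every requirement is satisfied — jurisdiction.
The Provincial Court of Casley:
  (a) The contract was executed in Galdora, not Tarmarsh. Condition not met.
  (b) Talia Holtz resides in Casley, so one alternative holds. Satisfied.
  (c) The plaintiff resides in Casley, not Galdora; the claim is an employment claim, not a property claim — every alternative fails. Not met.
  (d) The amount in controversy is USD 120,000, above the $50,000 ceiling. The proviso rescues it, though: the claim is an employment claim. Condition met.
  → Not every requirement is met — no jurisdiction.
The Civil Court of Tarmarsh:
  (a) The contract was executed in Galdora, not Tarmarsh; no defendant is a corporation — every alternative fails. Nor does the 'unless' clause help: the claim is an employment claim, not a property claim. Not met.
  (b) The amount in controversy is 120,000 dollars, within the $150,000 ceiling, which satisfies one of the alternatives. Satisfied.
  (c) The claim is an employment claim, not a contract claim, which satisfies one of the alternatives. Satisfied.
  (d) The operative events occurred in Tarmarsh, so one alternative holds. Condition met.
  (e) The plaintiff resides in Casley, not Tarmarsh. However, Nell Iyer resides in Tarmarsh, so the 'unless' proviso supplies this condition. Satisfied.
  → The court lacks jurisdiction.
The Superior Court of Tarmarsh:
  (a) The amount in controversy is 120,000 dollars, which meets the USD 15,000 floor — that alternative is enough. Satisfied.
  (b) The operative events occurred in Tarmarsh. However, the amount in controversy is $120,000, within the USD 500,000 ceiling, which falls within the stated exception and so defeats the condition. Not met.
  (c) The amount in controversy is USD 120,000, above the 75,000 dollars ceiling; the defendants reside as follows — Rurik Tansy in Varfield, Emil Holtz in Harkmere, Nell Iyer in Tarmarsh — not all in Tarmarsh — no alternative holds. Fails.
  (d) The plaintiff resides in Casley, which is not Tarmarsh — that alternative is enough. Condition met.
  → Not every requirement is met — no jurisdiction.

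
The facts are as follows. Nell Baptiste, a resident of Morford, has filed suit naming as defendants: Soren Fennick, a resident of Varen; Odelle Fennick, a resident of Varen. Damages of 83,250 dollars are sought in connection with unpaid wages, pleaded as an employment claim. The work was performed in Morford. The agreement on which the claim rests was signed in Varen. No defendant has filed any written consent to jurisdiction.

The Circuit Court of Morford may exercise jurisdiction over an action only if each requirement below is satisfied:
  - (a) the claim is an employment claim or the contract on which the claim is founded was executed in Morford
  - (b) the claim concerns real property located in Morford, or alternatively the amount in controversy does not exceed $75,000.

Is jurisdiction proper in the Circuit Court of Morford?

The Circuit Court of Morford:
  (a) The claim is an employment claim, so one alternative holds. Satisfied.
  (b) The claim does not concern real property; the amount in controversy is 83,250 dollars, above the $75,000 ceiling — every alternative fails. Fails.
  → At least one condition fails; no jurisdiction.

No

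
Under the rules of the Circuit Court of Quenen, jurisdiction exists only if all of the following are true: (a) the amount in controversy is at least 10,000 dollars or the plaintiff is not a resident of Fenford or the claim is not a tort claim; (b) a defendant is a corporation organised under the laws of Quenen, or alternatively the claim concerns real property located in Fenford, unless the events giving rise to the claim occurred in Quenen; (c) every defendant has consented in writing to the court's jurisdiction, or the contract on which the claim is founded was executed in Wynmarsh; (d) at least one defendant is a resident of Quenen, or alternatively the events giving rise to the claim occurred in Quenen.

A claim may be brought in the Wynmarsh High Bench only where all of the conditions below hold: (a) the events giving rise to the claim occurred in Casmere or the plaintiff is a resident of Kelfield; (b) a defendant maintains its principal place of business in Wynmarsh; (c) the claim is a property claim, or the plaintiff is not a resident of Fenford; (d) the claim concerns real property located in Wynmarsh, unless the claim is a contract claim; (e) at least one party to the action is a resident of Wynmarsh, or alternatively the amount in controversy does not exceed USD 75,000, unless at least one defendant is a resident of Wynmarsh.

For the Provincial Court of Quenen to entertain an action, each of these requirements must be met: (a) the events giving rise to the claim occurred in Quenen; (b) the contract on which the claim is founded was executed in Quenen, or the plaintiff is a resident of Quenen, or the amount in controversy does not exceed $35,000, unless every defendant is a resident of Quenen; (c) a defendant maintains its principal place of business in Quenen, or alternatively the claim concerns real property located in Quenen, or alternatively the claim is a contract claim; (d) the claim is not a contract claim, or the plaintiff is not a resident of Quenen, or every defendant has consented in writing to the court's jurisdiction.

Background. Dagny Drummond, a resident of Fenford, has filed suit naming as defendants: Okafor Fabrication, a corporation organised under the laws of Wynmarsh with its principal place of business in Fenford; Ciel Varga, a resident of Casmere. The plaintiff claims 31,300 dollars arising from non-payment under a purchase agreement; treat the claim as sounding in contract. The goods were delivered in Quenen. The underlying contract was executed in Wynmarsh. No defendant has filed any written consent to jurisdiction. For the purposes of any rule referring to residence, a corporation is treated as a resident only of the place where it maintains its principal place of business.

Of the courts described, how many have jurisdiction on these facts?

2

The Circuit Court of Quenen:
  (a) The amount in controversy is USD 31,300, which meets the $10,000 floor, so this disjunct is met. Condition met.
  (b) The corporate defendant(s) are organised in Wynmarsh, not Quenen; the claim does not concern real property — no alternative holds. But the operative events occurred in Quenen, and the 'unless' clause therefore excuses the requirement. Satisfied.
  (c) The contract was executed in Wynmarsh, which satisfies one of the alternatives. Met.
  (d) The operative events occurred in Quenen, which satisfies one of the alternatives. Met.
  → Jurisdiction lies.
The Wynmarsh High Bench:
  (a) The operative events occurred in Quenen, not Casmere; the plaintiff resides in Fenford, not Kelfield — none of the alternatives is met. Condition not met.
  (b) The corporate defendant(s) have their principal place of business in Fenford, not Wynmarsh. Not met.
  (c) The claim is a contract claim, not a property claim; the plaintiff resides in Fenford — every alternative fails. Not met.
  (d) The claim does not concern real property. But the claim is a contract claim, and the 'unless' clause therefore excuses the requirement. Condition met.
  (e) The amount in controversy is USD 31,300, within the USD 75,000 ceiling, which satisfies one of the alternatives. Condition met.
  → At least one condition fails; no jurisdiction.
The Provincial Court of Quenen:
  (a) The operative events occurred in Quenen. Met.
  (b) The amount in controversy is $31,300, within the 35,000 dollars ceiling, which satisfies one of the alternatives. Met.
  (c) The claim is a contract claim, which satisfies one of the alternatives. Condition met.
  (d) The plaintiff resides in Fenford, which is not Quenen, so this disjunct is met. Met.
  → The court has jurisdiction.
Courts with jurisdiction: the Circuit Court of Quenen, the Provincial Court of Quenen — 2 in total.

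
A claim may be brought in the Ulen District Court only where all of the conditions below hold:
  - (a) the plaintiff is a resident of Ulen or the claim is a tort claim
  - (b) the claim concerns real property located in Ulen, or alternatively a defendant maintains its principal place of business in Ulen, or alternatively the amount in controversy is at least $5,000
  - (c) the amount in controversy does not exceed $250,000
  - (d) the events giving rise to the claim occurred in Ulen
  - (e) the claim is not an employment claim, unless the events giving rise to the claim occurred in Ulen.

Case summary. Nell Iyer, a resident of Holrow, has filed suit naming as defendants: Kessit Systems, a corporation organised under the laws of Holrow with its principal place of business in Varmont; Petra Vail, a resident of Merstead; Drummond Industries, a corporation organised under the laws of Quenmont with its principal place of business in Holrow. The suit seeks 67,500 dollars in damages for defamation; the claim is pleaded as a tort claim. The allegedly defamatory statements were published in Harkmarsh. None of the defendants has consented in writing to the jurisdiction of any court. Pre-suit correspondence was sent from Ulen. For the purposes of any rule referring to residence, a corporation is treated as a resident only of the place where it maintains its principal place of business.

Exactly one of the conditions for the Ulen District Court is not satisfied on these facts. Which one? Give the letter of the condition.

The Ulen District Court:
  (a) The claim is a tort claim, so this disjunct is met. Condition met.
  (b) The amount in controversy is USD 67,500, which meets the $5,000 floor, which satisfies one of the alternatives. Satisfied.
  (c) The amount in controversy is USD 67,500, within the $250,000 ceiling. Satisfied.
  (d) The operative events occurred in Harkmarsh, not Ulen. Not met.
  (e) The claim is a tort claim, not an employment claim. Satisfied.
Only condition (d) fails.

(d)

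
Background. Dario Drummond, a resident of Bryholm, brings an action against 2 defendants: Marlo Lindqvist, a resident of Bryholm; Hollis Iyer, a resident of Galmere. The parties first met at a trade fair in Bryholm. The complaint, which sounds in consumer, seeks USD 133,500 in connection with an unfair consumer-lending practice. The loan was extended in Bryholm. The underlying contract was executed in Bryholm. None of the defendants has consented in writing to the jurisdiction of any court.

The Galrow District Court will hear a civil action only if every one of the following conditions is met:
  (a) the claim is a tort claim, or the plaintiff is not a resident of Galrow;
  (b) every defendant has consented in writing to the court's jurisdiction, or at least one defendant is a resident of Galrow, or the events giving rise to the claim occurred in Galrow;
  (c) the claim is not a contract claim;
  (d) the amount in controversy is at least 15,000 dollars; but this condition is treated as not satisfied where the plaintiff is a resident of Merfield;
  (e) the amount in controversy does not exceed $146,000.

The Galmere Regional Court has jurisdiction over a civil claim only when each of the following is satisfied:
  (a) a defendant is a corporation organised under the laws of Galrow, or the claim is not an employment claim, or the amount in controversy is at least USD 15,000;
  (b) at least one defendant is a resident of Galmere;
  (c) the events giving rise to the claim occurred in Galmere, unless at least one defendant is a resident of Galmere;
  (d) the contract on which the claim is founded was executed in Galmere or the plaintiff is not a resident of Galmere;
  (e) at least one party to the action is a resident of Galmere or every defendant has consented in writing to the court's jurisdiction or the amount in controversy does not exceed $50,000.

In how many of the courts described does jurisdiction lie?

1

The Galrow District Court:
  (a) The plaintiff resides in Bryholm, which is not Galrow — that alternative is enough. Condition met.
  (b) No such written consent has been filed; no defendant resides in Galrow (they reside in Bryholm, Galmere); the operative events occurred in Bryholm, not Galrow — none of the alternatives is met. Not satisfied.
  (c) The claim is a consumer claim, not a contract claim. Condition met.
  (d) The amount in controversy is 133,500 dollars, which meets the USD 15,000 floor. And the carve-out is inapplicable — the plaintiff resides in Bryholm, not Merfield. Satisfied.
  (e) The amount in controversy is 133,500 dollars, within the USD 146,000 ceiling. Satisfied.
  → The court lacks jurisdiction.
The Galmere Regional Court:
  (a) The claim is a consumer claim, not an employment claim — that alternative is enough. Condition met.
  (b) Hollis Iyer resides in Galmere. Condition met.
  (c) The operative events occurred in Bryholm, not Galmere. The proviso rescues it, though: Hollis Iyer resides in Galmere. Condition met.
  (d) The plaintiff resides in Bryholm, which is not Galmere, which satisfies one of the alternatives. Met.
  (e) Hollis Iyer resides in Galmere, so this disjunct is met. Met.
  → The court has jurisdiction.
Courts with jurisdiction: the Galmere Regional Court — 1 in total.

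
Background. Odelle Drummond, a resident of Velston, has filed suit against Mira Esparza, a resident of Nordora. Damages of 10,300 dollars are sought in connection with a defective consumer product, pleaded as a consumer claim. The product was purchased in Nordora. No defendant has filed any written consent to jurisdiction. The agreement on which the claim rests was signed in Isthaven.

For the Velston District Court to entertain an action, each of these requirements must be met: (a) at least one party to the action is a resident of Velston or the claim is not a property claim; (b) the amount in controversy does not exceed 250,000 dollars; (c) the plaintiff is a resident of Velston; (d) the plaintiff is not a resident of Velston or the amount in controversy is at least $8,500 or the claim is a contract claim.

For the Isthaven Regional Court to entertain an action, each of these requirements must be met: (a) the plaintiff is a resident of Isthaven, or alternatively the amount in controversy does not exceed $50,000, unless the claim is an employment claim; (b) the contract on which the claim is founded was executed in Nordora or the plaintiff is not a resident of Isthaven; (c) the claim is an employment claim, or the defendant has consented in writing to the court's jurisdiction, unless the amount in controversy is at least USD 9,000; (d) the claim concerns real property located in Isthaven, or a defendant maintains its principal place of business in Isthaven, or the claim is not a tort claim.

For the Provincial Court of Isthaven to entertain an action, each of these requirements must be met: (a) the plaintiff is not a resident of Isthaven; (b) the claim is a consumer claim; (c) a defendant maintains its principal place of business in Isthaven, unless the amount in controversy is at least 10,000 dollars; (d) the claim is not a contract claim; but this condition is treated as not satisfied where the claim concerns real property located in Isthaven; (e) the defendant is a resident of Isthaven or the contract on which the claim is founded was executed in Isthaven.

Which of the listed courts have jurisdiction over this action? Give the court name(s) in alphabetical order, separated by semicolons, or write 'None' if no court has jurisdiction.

The Velston District Court:
  (a) Odelle Drummond resides in Velston — that alternative is enough. Satisfied.
  (b) The amount in controversy is 10,300 dollars, within the $250,000 ceiling. Satisfied.
  (c) The plaintiff resides in Velston. Condition met.
  (d) The amount in controversy is $10,300, which meets the USD 8,500 floor, which satisfies one of the alternatives. Satisfied.
  → Jurisdiction lies.
The Isthaven Regional Court:
  (a) The amount in controversy is $10,300, within the 50,000 dollars ceiling, so one alternative holds. Condition met.
  (b) The plaintiff resides in Velston, which is not Isthaven, which satisfies one of the alternatives. Met.
  (c) The claim is a consumer claim, not an employment claim; no such written consent has been filed — no alternative holds. The proviso rescues it, though: the amount in controversy is $10,300, which meets the USD 9,000 floor. Met.
  (d) The claim is a consumer claim, not a tort claim — that alternative is enough. Condition met.
  → The court has jurisdiction.
The Provincial Court of Isthaven:
  (a) The plaintiff resides in Velston, which is not Isthaven. Met.
  (b) The claim is a consumer claim. Satisfied.
  (c) No defendant is a corporation. The proviso rescues it, though: the amount in controversy is USD 10,300, which meets the USD 10,000 floor. Satisfied.
  (d) The claim is a consumer claim, not a contract claim. The carve-out does not apply: the claim does not concern real property. Satisfied.
  (e) The contract was executed in Isthaven, so one alternative holds. Met.
  → The court has jurisdiction.

the Isthaven Regional Court; the Provincial Court of Isthaven; the Velston District Court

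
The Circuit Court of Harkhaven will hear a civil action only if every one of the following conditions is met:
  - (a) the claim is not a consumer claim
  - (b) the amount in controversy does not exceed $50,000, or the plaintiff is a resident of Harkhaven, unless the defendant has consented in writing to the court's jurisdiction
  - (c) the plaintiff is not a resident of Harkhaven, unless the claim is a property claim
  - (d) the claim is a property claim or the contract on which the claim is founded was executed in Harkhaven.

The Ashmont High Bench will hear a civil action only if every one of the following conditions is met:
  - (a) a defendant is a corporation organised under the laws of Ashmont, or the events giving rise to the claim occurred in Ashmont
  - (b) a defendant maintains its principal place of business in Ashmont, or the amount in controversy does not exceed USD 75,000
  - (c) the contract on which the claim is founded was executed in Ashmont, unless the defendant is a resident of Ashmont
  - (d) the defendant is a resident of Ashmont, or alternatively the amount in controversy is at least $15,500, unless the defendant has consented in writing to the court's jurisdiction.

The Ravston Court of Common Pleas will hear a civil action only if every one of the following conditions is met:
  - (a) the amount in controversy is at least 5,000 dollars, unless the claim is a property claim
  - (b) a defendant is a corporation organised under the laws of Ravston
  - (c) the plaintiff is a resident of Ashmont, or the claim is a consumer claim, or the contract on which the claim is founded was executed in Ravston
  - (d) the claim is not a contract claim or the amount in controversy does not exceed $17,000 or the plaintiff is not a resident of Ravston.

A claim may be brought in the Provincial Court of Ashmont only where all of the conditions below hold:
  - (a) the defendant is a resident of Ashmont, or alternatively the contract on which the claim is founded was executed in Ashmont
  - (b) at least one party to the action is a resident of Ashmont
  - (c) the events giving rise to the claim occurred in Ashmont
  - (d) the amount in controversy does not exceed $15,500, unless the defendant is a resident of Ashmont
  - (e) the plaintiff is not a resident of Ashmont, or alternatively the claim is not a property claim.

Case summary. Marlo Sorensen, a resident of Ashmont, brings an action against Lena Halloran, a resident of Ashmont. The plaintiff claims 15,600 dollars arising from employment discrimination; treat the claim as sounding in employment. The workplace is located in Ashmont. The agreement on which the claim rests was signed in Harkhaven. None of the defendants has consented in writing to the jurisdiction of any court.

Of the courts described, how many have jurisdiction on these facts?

3

The Circuit Court of Harkhaven:
  (a) The claim is an employment claim, not a consumer claim. Satisfied.
  (b) The amount in controversy is 15,600 dollars, within the USD 50,000 ceiling — that alternative is enough. Met.
  (c) The plaintiff resides in Ashmont, which is not Harkhaven. Met.
  (d) The contract was executed in Harkhaven — that alternative is enough. Met.
  → Every requirement is satisfied — jurisdiction.
The Ashmont High Bench:
  (a) The operative events occurred in Ashmont, so one alternative holds. Met.
  (b) The amount in controversy is 15,600 dollars, within the 75,000 dollars ceiling, which satisfies one of the alternatives. Satisfied.
  (c) The contract was executed in Harkhaven, not Ashmont. The proviso rescues it, though: the defendant resides in Ashmont. Met.
  (d) The defendant resides in Ashmont, so one alternative holds. Condition met.
  → All conditions met; jurisdiction exists.
The Ravston Court of Common Pleas:
  (a) The amount in controversy is 15,600 dollars, which meets the $5,000 floor. Condition met.
  (b) No defendant is a corporation. Not satisfied.
  (c) The plaintiff resides in Ashmont — that alternative is enough. Condition met.
  (d) The claim is an employment claim, not a contract claim — that alternative is enough. Condition met.
  → The court lacks jurisdiction.
The Provincial Court of Ashmont:
  (a) The defendant resides in Ashmont, so this disjunct is met. Met.
  (b) Marlo Sorensen resides in Ashmont. Condition met.
  (c) The operative events occurred in Ashmont. Satisfied.
  (d) The amount in controversy is USD 15,600, above the $15,500 ceiling. But the defendant resides in Ashmont, and the 'unless' clause therefore excuses the requirement. Condition met.
  (e) The claim is an employment claim, not a property claim, so one alternative holds. Met.
  → Every requirement is satisfied — jurisdiction.
Courts with jurisdiction: the Circuit Court of Harkhaven, the Ashmont High Bench, the Provincial Court of Ashmont — 3 in total.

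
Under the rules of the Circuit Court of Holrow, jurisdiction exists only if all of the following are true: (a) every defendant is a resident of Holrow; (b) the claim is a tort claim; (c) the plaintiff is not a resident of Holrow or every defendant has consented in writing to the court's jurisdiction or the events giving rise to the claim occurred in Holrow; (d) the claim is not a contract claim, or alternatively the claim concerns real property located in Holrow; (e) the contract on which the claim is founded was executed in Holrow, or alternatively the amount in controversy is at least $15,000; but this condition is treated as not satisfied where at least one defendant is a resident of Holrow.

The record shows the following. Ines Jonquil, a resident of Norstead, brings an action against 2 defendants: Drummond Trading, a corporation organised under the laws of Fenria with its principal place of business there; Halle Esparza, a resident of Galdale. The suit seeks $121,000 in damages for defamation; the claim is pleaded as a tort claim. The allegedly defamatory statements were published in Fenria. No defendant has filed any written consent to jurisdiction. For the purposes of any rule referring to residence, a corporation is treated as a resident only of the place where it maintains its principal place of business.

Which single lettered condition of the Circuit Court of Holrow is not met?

The Circuit Court of Holrow:
  (a) The defendants reside as follows — Drummond Trading in Fenria, Halle Esparza in Galdale — not all in Holrow. Not satisfied.
  (b) The claim is a tort claim. Condition met.
  (c) The plaintiff resides in Norstead, which is not Holrow, which satisfies one of the alternatives. Condition met.
  (d) The claim is a tort claim, not a contract claim, so one alternative holds. Met.
  (e) The amount in controversy is 121,000 dollars, which meets the USD 15,000 floor, which satisfies one of the alternatives. And the carve-out is inapplicable — no defendant resides in Holrow (they reside in Fenria, Galdale). Met.
Only condition (a) fails.

(a)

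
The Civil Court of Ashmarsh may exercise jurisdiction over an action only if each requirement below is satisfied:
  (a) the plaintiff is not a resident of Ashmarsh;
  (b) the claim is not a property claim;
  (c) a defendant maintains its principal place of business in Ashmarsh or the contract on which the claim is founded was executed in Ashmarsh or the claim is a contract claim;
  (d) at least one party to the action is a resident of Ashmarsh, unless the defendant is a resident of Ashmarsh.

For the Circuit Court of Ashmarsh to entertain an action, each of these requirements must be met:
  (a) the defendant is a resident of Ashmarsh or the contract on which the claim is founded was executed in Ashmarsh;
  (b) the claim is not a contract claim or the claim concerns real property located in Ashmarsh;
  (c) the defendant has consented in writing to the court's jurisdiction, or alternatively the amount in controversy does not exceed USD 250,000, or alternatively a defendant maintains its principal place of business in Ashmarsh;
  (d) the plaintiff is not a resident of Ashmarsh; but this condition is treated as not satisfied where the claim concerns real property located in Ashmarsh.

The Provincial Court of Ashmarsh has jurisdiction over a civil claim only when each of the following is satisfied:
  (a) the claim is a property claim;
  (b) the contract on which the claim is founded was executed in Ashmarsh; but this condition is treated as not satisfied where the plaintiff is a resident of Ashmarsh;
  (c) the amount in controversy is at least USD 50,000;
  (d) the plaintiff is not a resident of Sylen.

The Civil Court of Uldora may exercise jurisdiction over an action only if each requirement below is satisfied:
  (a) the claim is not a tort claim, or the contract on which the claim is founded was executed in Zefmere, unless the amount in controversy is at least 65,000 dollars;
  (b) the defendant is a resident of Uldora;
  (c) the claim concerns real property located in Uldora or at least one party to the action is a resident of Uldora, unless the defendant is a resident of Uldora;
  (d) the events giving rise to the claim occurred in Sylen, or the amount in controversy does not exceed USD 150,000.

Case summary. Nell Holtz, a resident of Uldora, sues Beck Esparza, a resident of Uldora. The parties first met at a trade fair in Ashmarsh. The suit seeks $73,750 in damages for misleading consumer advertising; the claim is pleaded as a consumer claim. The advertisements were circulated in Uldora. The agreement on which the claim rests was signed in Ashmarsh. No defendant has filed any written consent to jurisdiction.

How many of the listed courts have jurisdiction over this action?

The Civil Court of Ashmarsh:
  (a) The plaintiff resides in Uldora, which is not Ashmarsh. Satisfied.
  (b) The claim is a consumer claim, not a property claim. Condition met.
  (c) The contract was executed in Ashmarsh, so this disjunct is met. Condition met.
  (d) No party resides in Ashmarsh. The proviso offers no rescue either, since the defendant resides in Uldora, not Ashmarsh. Not met.
  → At least one condition fails; no jurisdiction.
The Circuit Court of Ashmarsh:
  (a) The contract was executed in Ashmarsh, which satisfies one of the alternatives. Met.
  (b) The claim is a consumer claim, not a contract claim, so this disjunct is met. Met.
  (c) The amount in controversy is USD 73,750, within the USD 250,000 ceiling, which satisfies one of the alternatives. Met.
  (d) The plaintiff resides in Uldora, which is not Ashmarsh. The carve-out does not apply: the claim does not concern real property. Condition met.
  → Every requirement is satisfied — jurisdiction.
The Provincial Court of Ashmarsh:
  (a) The claim is a consumer claim, not a property claim. Condition not met.
  (b) The contract was executed in Ashmarsh. And the carve-out is inapplicable — the plaintiff resides in Uldora, not Ashmarsh. Condition met.
  (c) The amount in controversy is USD 73,750, which meets the $50,000 floor. Satisfied.
  (d) The plaintiff resides in Uldora, which is not Sylen. Condition met.
  → At least one condition fails; no jurisdiction.
The Civil Court of Uldora:
  (a) The claim is a consumer claim, not a tort claim — that alternative is enough. Met.
  (b) The defendant resides in Uldora. Condition met.
  (c) Nell Holtz resides in Uldora, so this disjunct is met. Met.
  (d) The amount in controversy is 73,750 dollars, within the 150,000 dollars ceiling, so this disjunct is met. Satisfied.
  → The court has jurisdiction.
Courts with jurisdiction: the Circuit Court of Ashmarsh, the Civil Court of Uldora — 2 in total.

2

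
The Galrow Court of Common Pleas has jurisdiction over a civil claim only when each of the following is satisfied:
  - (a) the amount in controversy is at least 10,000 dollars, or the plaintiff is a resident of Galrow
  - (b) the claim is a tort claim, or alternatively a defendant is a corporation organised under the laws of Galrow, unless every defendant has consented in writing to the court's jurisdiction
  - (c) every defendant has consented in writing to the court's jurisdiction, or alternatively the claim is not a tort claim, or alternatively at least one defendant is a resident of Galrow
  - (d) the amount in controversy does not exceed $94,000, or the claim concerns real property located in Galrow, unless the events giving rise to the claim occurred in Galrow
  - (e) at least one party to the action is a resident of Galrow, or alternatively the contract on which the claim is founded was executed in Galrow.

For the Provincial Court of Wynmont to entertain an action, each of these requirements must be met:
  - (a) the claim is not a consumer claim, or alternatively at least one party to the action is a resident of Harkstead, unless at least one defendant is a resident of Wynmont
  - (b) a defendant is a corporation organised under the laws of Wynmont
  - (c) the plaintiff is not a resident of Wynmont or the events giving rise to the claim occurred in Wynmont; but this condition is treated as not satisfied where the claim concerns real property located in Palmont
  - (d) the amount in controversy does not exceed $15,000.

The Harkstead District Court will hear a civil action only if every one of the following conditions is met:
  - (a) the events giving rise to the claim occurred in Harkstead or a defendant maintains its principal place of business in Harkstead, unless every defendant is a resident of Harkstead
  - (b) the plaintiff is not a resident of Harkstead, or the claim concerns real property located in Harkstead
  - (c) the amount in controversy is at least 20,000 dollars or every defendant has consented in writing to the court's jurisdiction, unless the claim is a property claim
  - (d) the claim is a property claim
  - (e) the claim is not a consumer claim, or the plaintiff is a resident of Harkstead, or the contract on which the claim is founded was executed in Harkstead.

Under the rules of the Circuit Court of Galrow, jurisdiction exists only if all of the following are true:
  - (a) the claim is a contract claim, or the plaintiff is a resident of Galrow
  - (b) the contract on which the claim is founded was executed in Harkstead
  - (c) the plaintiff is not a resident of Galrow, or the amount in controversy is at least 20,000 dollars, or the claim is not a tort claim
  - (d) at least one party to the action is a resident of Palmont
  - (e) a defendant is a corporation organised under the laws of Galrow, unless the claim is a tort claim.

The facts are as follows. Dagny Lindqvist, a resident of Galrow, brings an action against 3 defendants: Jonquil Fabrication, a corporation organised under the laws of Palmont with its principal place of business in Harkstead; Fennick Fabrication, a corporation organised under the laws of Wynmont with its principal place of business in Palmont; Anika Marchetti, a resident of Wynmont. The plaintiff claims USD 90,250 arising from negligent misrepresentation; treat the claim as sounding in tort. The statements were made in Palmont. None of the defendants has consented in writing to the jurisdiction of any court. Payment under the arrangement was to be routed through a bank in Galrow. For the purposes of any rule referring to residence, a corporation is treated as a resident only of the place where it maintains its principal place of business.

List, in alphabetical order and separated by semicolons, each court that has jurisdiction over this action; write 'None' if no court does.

None

The Galrow Court of Common Pleas:
  (a) The amount in controversy is USD 90,250, which meets the USD 10,000 floor, which satisfies one of the alternatives. Satisfied.
  (b) The claim is a tort claim, which satisfies one of the alternatives. Met.
  (c) No such written consent has been filed; the claim is a tort claim; no defendant resides in Galrow (they reside in Harkstead, Palmont, Wynmont) — no alternative holds. Not met.
  (d) The amount in controversy is $90,250, within the USD 94,000 ceiling, so this disjunct is met. Met.
  (e) Dagny Lindqvist resides in Galrow, which satisfies one of the alternatives. Satisfied.
  → Not every requirement is met — no jurisdiction.
The Provincial Court of Wynmont:
  (a) The claim is a tort claim, not a consumer claim, so one alternative holds. Condition met.
  (b) Fennick Fabrication is organised under the laws of Wynmont. Condition met.
  (c) The plaintiff resides in Galrow, which is not Wynmont, which satisfies one of the alternatives. And the carve-out is inapplicable — the claim does not concern real property. Condition met.
  (d) The amount in controversy is $90,250, above the 15,000 dollars ceiling. Not satisfied.
  → At least one condition fails; no jurisdiction.
The Harkstead District Court:
  (a) Jonquil Fabrication has its principal place of business in Harkstead, which satisfies one of the alternatives. Condition met.
  (b) The plaintiff resides in Galrow, which is not Harkstead, so one alternative holds. Condition met.
  (c) The amount in controversy is $90,250, which meets the $20,000 floor, which satisfies one of the alternatives. Condition met.
  (d) The claim is a tort claim, not a property claim. Condition not met.
  (e) The claim is a tort claim, not a consumer claim — that alternative is enough. Satisfied.
  → No jurisdiction.
The Circuit Court of Galrow:
  (a) The plaintiff resides in Galrow, so one alternative holds. Met.
  (b) No contract (and hence no place of execution) is alleged. Fails.
  (c) The amount in controversy is USD 90,250, which meets the 20,000 dollars floor, so this disjunct is met. Condition met.
  (d) Fennick Fabrication resides in Palmont. Met.
  (e) The corporate defendant(s) are organised in Palmont, Wynmont, not Galrow. The proviso rescues it, though: the claim is a tort claim. Satisfied.
  → Not every requirement is met — no jurisdiction.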